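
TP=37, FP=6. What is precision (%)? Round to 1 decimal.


Precision = TP / (TP + FP) * 100
= 37 / (37 + 6)
= 37 / 43
= 0.8605
= 86.0%

86.0


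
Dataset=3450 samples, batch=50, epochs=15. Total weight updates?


Iterations per epoch = 3450 / 50 = 69
Total updates = iterations_per_epoch * epochs
= 69 * 15
= 1035

1035


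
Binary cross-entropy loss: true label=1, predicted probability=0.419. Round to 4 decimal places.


For y=1: Loss = -log(p)
= -log(0.419)
= -(-0.8699)
= 0.8699

0.8699


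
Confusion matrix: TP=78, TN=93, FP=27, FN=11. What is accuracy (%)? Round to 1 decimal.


Accuracy = (TP + TN) / (TP + TN + FP + FN) * 100
= (78 + 93) / (78 + 93 + 27 + 11)
= 171 / 209
= 0.8182
= 81.8%

81.8


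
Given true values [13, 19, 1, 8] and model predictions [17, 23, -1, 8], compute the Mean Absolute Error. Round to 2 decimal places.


Absolute errors: [4, 4, 2, 0]
Sum of absolute errors = 10
MAE = 10 / 4 = 2.50

2.50


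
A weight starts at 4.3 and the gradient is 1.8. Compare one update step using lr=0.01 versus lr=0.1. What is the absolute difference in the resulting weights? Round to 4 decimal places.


With lr=0.01: w_new = 4.3 - 0.01 * 1.8 = 4.282
With lr=0.1: w_new = 4.3 - 0.1 * 1.8 = 4.12
Absolute difference = |4.282 - 4.12|
= 0.1620

0.1620


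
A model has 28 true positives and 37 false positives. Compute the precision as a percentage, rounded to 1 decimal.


Precision = TP / (TP + FP) * 100
= 28 / (28 + 37)
= 28 / 65
= 0.4308
= 43.1%

43.1


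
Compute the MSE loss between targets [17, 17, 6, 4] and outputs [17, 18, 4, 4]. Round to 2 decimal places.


Differences: [0, -1, 2, 0]
Squared errors: [0, 1, 4, 0]
Sum of squared errors = 5
MSE = 5 / 4 = 1.25

1.25


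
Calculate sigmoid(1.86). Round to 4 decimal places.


sigmoid(z) = 1 / (1 + exp(-z))
exp(-(1.86)) = exp(-1.86) = 0.1557
1 + 0.1557 = 1.1557
1 / 1.1557 = 0.8653

0.8653


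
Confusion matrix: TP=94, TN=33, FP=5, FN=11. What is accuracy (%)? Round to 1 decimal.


Accuracy = (TP + TN) / (TP + TN + FP + FN) * 100
= (94 + 33) / (94 + 33 + 5 + 11)
= 127 / 143
= 0.8881
= 88.8%

88.8


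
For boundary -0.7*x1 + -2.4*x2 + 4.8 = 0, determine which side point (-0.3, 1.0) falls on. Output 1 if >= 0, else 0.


Compute -0.7 * -0.3 + -2.4 * 1.0 + 4.8
= 0.21 + -2.4 + 4.8
= 2.61
Since 2.61 >= 0, the point is on the positive side.

1


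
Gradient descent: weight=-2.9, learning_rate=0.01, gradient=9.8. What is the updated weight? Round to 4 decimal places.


w_new = w_old - lr * gradient
= -2.9 - 0.01 * 9.8
= -2.9 - (0.098)
= -2.9980

-2.9980


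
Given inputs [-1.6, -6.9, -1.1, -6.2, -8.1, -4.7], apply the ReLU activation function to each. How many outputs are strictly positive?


ReLU(x) = max(0, x) for each element:
ReLU(-1.6) = 0
ReLU(-6.9) = 0
ReLU(-1.1) = 0
ReLU(-6.2) = 0
ReLU(-8.1) = 0
ReLU(-4.7) = 0
Active neurons (>0): 0

0


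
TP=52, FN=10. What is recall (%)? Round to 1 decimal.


Recall = TP / (TP + FN) * 100
= 52 / (52 + 10)
= 52 / 62
= 0.8387
= 83.9%

83.9


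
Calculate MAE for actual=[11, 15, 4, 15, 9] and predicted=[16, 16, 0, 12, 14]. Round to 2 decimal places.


Absolute errors: [5, 1, 4, 3, 5]
Sum of absolute errors = 18
MAE = 18 / 5 = 3.60

3.60


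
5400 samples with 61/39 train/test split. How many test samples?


Train samples = 5400 * 61% = 3294
Test samples = 5400 - 3294
= 2106

2106


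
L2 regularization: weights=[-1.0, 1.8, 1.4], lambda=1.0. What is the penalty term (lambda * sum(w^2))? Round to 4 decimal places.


Squaring each weight:
(-1.0)^2 = 1.0
1.8^2 = 3.24
1.4^2 = 1.96
Sum of squares = 6.2
Penalty = 1.0 * 6.2 = 6.2000

6.2000


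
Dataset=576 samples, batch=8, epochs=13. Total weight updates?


Iterations per epoch = 576 / 8 = 72
Total updates = iterations_per_epoch * epochs
= 72 * 13
= 936

936


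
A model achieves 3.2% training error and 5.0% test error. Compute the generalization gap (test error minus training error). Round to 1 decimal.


Generalization gap = test_error - train_error
= 5.0 - 3.2
= 1.8%
A small gap suggests good generalization.

1.8


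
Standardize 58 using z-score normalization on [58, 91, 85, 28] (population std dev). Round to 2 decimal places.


Mean = (58 + 91 + 85 + 28) / 4 = 65.5
Variance = sum((x_i - mean)^2) / n = 623.25
Std = sqrt(623.25) = 24.965
Z = (x - mean) / std
= (58 - 65.5) / 24.965
= -7.5 / 24.965
= -0.30

-0.30


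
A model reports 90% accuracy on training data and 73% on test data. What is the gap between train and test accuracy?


Gap = train_accuracy - test_accuracy
= 90 - 73
= 17%
This gap suggests the model is overfitting.

17


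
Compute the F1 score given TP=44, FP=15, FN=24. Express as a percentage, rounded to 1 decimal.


Precision = TP / (TP + FP) = 44 / 59 = 0.7458
Recall = TP / (TP + FN) = 44 / 68 = 0.6471
F1 = 2 * P * R / (P + R)
= 2 * 0.7458 * 0.6471 / (0.7458 + 0.6471)
= 0.9651 / 1.3928
= 0.6929
As percentage: 69.3%

69.3


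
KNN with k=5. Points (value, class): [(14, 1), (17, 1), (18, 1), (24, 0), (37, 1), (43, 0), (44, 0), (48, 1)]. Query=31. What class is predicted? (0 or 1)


Distances from query 31:
Point 37 (class 1): distance = 6
Point 24 (class 0): distance = 7
Point 43 (class 0): distance = 12
Point 44 (class 0): distance = 13
Point 18 (class 1): distance = 13
K=5 nearest neighbors: classes = [1, 0, 0, 0, 1]
Votes for class 1: 2 / 5
Majority vote => class 0

0


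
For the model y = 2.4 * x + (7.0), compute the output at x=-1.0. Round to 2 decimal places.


y = 2.4 * -1.0 + (7.0)
= -2.4 + (7.0)
= 4.60

4.60


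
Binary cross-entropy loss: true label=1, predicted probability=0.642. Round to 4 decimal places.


For y=1: Loss = -log(p)
= -log(0.642)
= -(-0.4432)
= 0.4432

0.4432


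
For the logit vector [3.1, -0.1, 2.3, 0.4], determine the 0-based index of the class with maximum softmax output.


Softmax is a monotonic transformation, so it preserves the argmax.
We need to find the index of the maximum logit.
Index 0: 3.1
Index 1: -0.1
Index 2: 2.3
Index 3: 0.4
Maximum logit = 3.1 at index 0

0


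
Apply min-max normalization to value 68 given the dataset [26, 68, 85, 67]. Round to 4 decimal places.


Min = 26, Max = 85
Range = 85 - 26 = 59
Scaled = (x - min) / (max - min)
= (68 - 26) / 59
= 42 / 59
= 0.7119

0.7119


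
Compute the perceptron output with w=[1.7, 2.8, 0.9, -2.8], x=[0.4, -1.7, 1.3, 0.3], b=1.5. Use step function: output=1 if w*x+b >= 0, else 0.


z = w . x + b
= 1.7*0.4 + 2.8*-1.7 + 0.9*1.3 + -2.8*0.3 + 1.5
= 0.68 + -4.76 + 1.17 + -0.84 + 1.5
= -3.75 + 1.5
= -2.25
Since z = -2.25 < 0, output = 0

0


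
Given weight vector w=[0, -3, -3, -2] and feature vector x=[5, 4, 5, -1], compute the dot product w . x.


Element-wise products:
0 * 5 = 0
-3 * 4 = -12
-3 * 5 = -15
-2 * -1 = 2
Sum = 0 + -12 + -15 + 2
= -25

-25


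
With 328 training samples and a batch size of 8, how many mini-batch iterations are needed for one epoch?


Iterations per epoch = dataset_size / batch_size
= 328 / 8
= 41

41


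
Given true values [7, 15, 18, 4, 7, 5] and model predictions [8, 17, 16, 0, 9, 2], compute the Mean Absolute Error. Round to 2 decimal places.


Absolute errors: [1, 2, 2, 4, 2, 3]
Sum of absolute errors = 14
MAE = 14 / 6 = 2.33

2.33


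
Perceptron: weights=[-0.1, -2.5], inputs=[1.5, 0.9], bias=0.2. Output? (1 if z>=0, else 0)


z = w . x + b
= -0.1*1.5 + -2.5*0.9 + 0.2
= -0.15 + -2.25 + 0.2
= -2.4 + 0.2
= -2.2
Since z = -2.2 < 0, output = 0

0


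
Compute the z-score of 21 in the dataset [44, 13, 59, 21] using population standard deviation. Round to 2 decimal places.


Mean = (44 + 13 + 59 + 21) / 4 = 34.25
Variance = sum((x_i - mean)^2) / n = 333.6875
Std = sqrt(333.6875) = 18.2671
Z = (x - mean) / std
= (21 - 34.25) / 18.2671
= -13.25 / 18.2671
= -0.73

-0.73


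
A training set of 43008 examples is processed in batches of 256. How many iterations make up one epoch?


Iterations per epoch = dataset_size / batch_size
= 43008 / 256
= 168

168


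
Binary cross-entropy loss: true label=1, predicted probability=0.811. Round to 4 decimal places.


For y=1: Loss = -log(p)
= -log(0.811)
= -(-0.2095)
= 0.2095

0.2095


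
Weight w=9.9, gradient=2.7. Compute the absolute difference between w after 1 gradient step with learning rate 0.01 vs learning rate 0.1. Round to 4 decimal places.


With lr=0.01: w_new = 9.9 - 0.01 * 2.7 = 9.873
With lr=0.1: w_new = 9.9 - 0.1 * 2.7 = 9.63
Absolute difference = |9.873 - 9.63|
= 0.2430

0.2430


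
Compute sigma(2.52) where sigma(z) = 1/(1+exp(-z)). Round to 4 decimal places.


sigmoid(z) = 1 / (1 + exp(-z))
exp(-(2.52)) = exp(-2.52) = 0.0805
1 + 0.0805 = 1.0805
1 / 1.0805 = 0.9255

0.9255


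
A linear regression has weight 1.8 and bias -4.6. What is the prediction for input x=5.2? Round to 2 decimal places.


y = 1.8 * 5.2 + (-4.6)
= 9.36 + (-4.6)
= 4.76

4.76


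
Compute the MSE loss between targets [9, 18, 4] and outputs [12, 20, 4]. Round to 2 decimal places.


Differences: [-3, -2, 0]
Squared errors: [9, 4, 0]
Sum of squared errors = 13
MSE = 13 / 3 = 4.33

4.33


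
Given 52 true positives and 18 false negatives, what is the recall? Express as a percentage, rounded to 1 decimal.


Recall = TP / (TP + FN) * 100
= 52 / (52 + 18)
= 52 / 70
= 0.7429
= 74.3%

74.3


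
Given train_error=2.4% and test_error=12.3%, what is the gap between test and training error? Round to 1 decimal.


Generalization gap = test_error - train_error
= 12.3 - 2.4
= 9.9%
A moderate gap.

9.9


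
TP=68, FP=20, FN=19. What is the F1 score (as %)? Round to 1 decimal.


Precision = TP / (TP + FP) = 68 / 88 = 0.7727
Recall = TP / (TP + FN) = 68 / 87 = 0.7816
F1 = 2 * P * R / (P + R)
= 2 * 0.7727 * 0.7816 / (0.7727 + 0.7816)
= 1.2079 / 1.5543
= 0.7771
As percentage: 77.7%

77.7


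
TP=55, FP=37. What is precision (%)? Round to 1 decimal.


Precision = TP / (TP + FP) * 100
= 55 / (55 + 37)
= 55 / 92
= 0.5978
= 59.8%

59.8


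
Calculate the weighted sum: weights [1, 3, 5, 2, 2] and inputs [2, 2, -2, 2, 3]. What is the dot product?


Element-wise products:
1 * 2 = 2
3 * 2 = 6
5 * -2 = -10
2 * 2 = 4
2 * 3 = 6
Sum = 2 + 6 + -10 + 4 + 6
= 8

8


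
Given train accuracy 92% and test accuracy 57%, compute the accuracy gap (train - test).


Gap = train_accuracy - test_accuracy
= 92 - 57
= 35%
This large gap strongly indicates overfitting.

35


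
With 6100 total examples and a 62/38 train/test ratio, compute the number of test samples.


Train samples = 6100 * 62% = 3782
Test samples = 6100 - 3782
= 2318

2318


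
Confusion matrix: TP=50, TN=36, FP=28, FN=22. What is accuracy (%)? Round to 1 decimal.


Accuracy = (TP + TN) / (TP + TN + FP + FN) * 100
= (50 + 36) / (50 + 36 + 28 + 22)
= 86 / 136
= 0.6324
= 63.2%

63.2


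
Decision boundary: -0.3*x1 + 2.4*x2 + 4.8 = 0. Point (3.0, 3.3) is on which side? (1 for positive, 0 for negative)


Compute -0.3 * 3.0 + 2.4 * 3.3 + 4.8
= -0.9 + 7.92 + 4.8
= 11.82
Since 11.82 >= 0, the point is on the positive side.

1


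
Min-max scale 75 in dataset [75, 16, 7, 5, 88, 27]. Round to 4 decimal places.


Min = 5, Max = 88
Range = 88 - 5 = 83
Scaled = (x - min) / (max - min)
= (75 - 5) / 83
= 70 / 83
= 0.8434

0.8434


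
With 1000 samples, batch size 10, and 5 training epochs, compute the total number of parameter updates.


Iterations per epoch = 1000 / 10 = 100
Total updates = iterations_per_epoch * epochs
= 100 * 5
= 500

500


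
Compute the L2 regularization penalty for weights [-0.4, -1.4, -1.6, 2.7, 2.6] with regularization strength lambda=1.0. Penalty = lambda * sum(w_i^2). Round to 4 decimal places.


Squaring each weight:
(-0.4)^2 = 0.16
(-1.4)^2 = 1.96
(-1.6)^2 = 2.56
2.7^2 = 7.29
2.6^2 = 6.76
Sum of squares = 18.73
Penalty = 1.0 * 18.73 = 18.7300

18.7300


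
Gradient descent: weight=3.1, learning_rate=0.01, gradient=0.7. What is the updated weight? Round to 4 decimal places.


w_new = w_old - lr * gradient
= 3.1 - 0.01 * 0.7
= 3.1 - (0.007)
= 3.0930

3.0930


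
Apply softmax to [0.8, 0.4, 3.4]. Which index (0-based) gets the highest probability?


Softmax is a monotonic transformation, so it preserves the argmax.
We need to find the index of the maximum logit.
Index 0: 0.8
Index 1: 0.4
Index 2: 3.4
Maximum logit = 3.4 at index 2

2


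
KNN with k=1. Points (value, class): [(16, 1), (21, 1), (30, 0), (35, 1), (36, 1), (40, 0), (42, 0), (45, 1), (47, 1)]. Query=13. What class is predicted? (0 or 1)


Distances from query 13:
Point 16 (class 1): distance = 3
K=1 nearest neighbors: classes = [1]
Votes for class 1: 1 / 1
Majority vote => class 1

1


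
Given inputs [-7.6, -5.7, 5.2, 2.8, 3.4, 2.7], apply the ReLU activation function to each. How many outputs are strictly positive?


ReLU(x) = max(0, x) for each element:
ReLU(-7.6) = 0
ReLU(-5.7) = 0
ReLU(5.2) = 5.2
ReLU(2.8) = 2.8
ReLU(3.4) = 3.4
ReLU(2.7) = 2.7
Active neurons (>0): 4

4


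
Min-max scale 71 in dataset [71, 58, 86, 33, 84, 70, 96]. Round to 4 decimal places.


Min = 33, Max = 96
Range = 96 - 33 = 63
Scaled = (x - min) / (max - min)
= (71 - 33) / 63
= 38 / 63
= 0.6032

0.6032


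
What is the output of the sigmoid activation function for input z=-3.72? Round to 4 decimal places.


sigmoid(z) = 1 / (1 + exp(-z))
exp(-(-3.72)) = exp(3.72) = 41.2644
1 + 41.2644 = 42.2644
1 / 42.2644 = 0.0237

0.0237


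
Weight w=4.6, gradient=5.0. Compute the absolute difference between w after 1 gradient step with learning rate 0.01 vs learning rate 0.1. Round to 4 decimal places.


With lr=0.01: w_new = 4.6 - 0.01 * 5.0 = 4.55
With lr=0.1: w_new = 4.6 - 0.1 * 5.0 = 4.1
Absolute difference = |4.55 - 4.1|
= 0.4500

0.4500


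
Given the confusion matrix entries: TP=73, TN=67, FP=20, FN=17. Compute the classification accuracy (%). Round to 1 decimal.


Accuracy = (TP + TN) / (TP + TN + FP + FN) * 100
= (73 + 67) / (73 + 67 + 20 + 17)
= 140 / 177
= 0.791
= 79.1%

79.1


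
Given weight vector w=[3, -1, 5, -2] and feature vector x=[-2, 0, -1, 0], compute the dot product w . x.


Element-wise products:
3 * -2 = -6
-1 * 0 = 0
5 * -1 = -5
-2 * 0 = 0
Sum = -6 + 0 + -5 + 0
= -11

-11


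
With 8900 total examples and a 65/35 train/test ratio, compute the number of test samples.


Train samples = 8900 * 65% = 5785
Test samples = 8900 - 5785
= 3115

3115


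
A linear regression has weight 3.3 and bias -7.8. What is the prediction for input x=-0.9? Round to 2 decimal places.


y = 3.3 * -0.9 + (-7.8)
= -2.97 + (-7.8)
= -10.77

-10.77


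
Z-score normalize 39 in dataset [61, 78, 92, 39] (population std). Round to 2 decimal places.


Mean = (61 + 78 + 92 + 39) / 4 = 67.5
Variance = sum((x_i - mean)^2) / n = 391.25
Std = sqrt(391.25) = 19.78
Z = (x - mean) / std
= (39 - 67.5) / 19.78
= -28.5 / 19.78
= -1.44

-1.44


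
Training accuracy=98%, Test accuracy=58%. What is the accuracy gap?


Gap = train_accuracy - test_accuracy
= 98 - 58
= 40%
This large gap strongly indicates overfitting.

40


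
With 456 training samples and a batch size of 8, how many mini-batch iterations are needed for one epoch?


Iterations per epoch = dataset_size / batch_size
= 456 / 8
= 57

57


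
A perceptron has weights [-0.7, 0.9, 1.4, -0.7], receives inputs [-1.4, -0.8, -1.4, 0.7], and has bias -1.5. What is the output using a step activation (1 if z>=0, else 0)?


z = w . x + b
= -0.7*-1.4 + 0.9*-0.8 + 1.4*-1.4 + -0.7*0.7 + -1.5
= 0.98 + -0.72 + -1.96 + -0.49 + -1.5
= -2.19 + -1.5
= -3.69
Since z = -3.69 < 0, output = 0

0


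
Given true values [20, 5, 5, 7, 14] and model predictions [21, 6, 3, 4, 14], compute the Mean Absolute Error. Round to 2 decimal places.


Absolute errors: [1, 1, 2, 3, 0]
Sum of absolute errors = 7
MAE = 7 / 5 = 1.40

1.40


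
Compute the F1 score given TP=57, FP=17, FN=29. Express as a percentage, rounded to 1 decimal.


Precision = TP / (TP + FP) = 57 / 74 = 0.7703
Recall = TP / (TP + FN) = 57 / 86 = 0.6628
F1 = 2 * P * R / (P + R)
= 2 * 0.7703 * 0.6628 / (0.7703 + 0.6628)
= 1.0211 / 1.4331
= 0.7125
As percentage: 71.3%

71.3


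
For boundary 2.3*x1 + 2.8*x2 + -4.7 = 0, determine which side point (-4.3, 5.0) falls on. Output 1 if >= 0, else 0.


Compute 2.3 * -4.3 + 2.8 * 5.0 + -4.7
= -9.89 + 14.0 + -4.7
= -0.59
Since -0.59 < 0, the point is on the negative side.

0


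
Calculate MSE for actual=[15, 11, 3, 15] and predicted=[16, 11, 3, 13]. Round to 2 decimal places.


Differences: [-1, 0, 0, 2]
Squared errors: [1, 0, 0, 4]
Sum of squared errors = 5
MSE = 5 / 4 = 1.25

1.25


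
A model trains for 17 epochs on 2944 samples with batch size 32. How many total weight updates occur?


Iterations per epoch = 2944 / 32 = 92
Total updates = iterations_per_epoch * epochs
= 92 * 17
= 1564

1564


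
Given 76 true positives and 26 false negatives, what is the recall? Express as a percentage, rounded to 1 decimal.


Recall = TP / (TP + FN) * 100
= 76 / (76 + 26)
= 76 / 102
= 0.7451
= 74.5%

74.5


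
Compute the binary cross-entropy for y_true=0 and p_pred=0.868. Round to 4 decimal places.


For y=0: Loss = -log(1-p)
= -log(1 - 0.868)
= -log(0.132)
= -(-2.025)
= 2.0250

2.0250


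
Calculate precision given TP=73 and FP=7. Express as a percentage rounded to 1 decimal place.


Precision = TP / (TP + FP) * 100
= 73 / (73 + 7)
= 73 / 80
= 0.9125
= 91.3%

91.3


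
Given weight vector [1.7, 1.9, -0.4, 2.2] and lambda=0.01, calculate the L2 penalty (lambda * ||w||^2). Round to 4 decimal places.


Squaring each weight:
1.7^2 = 2.89
1.9^2 = 3.61
(-0.4)^2 = 0.16
2.2^2 = 4.84
Sum of squares = 11.5
Penalty = 0.01 * 11.5 = 0.1150

0.1150


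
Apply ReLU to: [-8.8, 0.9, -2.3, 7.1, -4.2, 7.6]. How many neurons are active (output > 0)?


ReLU(x) = max(0, x) for each element:
ReLU(-8.8) = 0
ReLU(0.9) = 0.9
ReLU(-2.3) = 0
ReLU(7.1) = 7.1
ReLU(-4.2) = 0
ReLU(7.6) = 7.6
Active neurons (>0): 3

3


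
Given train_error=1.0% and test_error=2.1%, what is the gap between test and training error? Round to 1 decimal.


Generalization gap = test_error - train_error
= 2.1 - 1.0
= 1.1%
A small gap suggests good generalization.

1.1


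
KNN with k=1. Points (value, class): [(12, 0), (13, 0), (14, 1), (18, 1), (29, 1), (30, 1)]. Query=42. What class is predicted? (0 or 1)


Distances from query 42:
Point 30 (class 1): distance = 12
K=1 nearest neighbors: classes = [1]
Votes for class 1: 1 / 1
Majority vote => class 1

1


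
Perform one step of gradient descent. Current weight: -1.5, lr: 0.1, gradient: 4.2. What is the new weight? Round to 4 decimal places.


w_new = w_old - lr * gradient
= -1.5 - 0.1 * 4.2
= -1.5 - (0.42)
= -1.9200

-1.9200


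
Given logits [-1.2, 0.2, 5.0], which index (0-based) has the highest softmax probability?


Softmax is a monotonic transformation, so it preserves the argmax.
We need to find the index of the maximum logit.
Index 0: -1.2
Index 1: 0.2
Index 2: 5.0
Maximum logit = 5.0 at index 2

2


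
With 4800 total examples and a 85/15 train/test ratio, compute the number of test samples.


Train samples = 4800 * 85% = 4080
Test samples = 4800 - 4080
= 720

720


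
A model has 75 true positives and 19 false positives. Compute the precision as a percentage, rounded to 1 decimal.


Precision = TP / (TP + FP) * 100
= 75 / (75 + 19)
= 75 / 94
= 0.7979
= 79.8%

79.8


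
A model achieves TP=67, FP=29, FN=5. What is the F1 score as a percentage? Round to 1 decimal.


Precision = TP / (TP + FP) = 67 / 96 = 0.6979
Recall = TP / (TP + FN) = 67 / 72 = 0.9306
F1 = 2 * P * R / (P + R)
= 2 * 0.6979 * 0.9306 / (0.6979 + 0.9306)
= 1.2989 / 1.6285
= 0.7976
As percentage: 79.8%

79.8


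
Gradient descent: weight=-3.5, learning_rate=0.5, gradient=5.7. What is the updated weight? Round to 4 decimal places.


w_new = w_old - lr * gradient
= -3.5 - 0.5 * 5.7
= -3.5 - (2.85)
= -6.3500

-6.3500


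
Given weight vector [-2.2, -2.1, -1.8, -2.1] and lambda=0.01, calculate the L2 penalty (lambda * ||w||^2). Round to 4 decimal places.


Squaring each weight:
(-2.2)^2 = 4.84
(-2.1)^2 = 4.41
(-1.8)^2 = 3.24
(-2.1)^2 = 4.41
Sum of squares = 16.9
Penalty = 0.01 * 16.9 = 0.1690

0.1690


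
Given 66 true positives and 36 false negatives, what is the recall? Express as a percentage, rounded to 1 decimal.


Recall = TP / (TP + FN) * 100
= 66 / (66 + 36)
= 66 / 102
= 0.6471
= 64.7%

64.7


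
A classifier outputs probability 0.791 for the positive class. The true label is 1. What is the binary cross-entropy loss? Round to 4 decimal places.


For y=1: Loss = -log(p)
= -log(0.791)
= -(-0.2345)
= 0.2345

0.2345


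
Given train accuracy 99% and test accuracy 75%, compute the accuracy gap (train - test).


Gap = train_accuracy - test_accuracy
= 99 - 75
= 24%
This large gap strongly indicates overfitting.

24


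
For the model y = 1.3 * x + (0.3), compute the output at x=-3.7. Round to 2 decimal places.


y = 1.3 * -3.7 + (0.3)
= -4.81 + (0.3)
= -4.51

-4.51


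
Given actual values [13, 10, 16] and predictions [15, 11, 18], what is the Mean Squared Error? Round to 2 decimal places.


Differences: [-2, -1, -2]
Squared errors: [4, 1, 4]
Sum of squared errors = 9
MSE = 9 / 3 = 3.00

3.00


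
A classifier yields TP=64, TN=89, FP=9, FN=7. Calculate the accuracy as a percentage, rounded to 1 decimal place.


Accuracy = (TP + TN) / (TP + TN + FP + FN) * 100
= (64 + 89) / (64 + 89 + 9 + 7)
= 153 / 169
= 0.9053
= 90.5%

90.5


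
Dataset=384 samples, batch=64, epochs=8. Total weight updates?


Iterations per epoch = 384 / 64 = 6
Total updates = iterations_per_epoch * epochs
= 6 * 8
= 48

48


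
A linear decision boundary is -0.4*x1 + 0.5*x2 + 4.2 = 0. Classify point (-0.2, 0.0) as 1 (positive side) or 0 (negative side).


Compute -0.4 * -0.2 + 0.5 * 0.0 + 4.2
= 0.08 + 0.0 + 4.2
= 4.28
Since 4.28 >= 0, the point is on the positive side.

1


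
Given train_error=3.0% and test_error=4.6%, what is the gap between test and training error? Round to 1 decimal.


Generalization gap = test_error - train_error
= 4.6 - 3.0
= 1.6%
A small gap suggests good generalization.

1.6


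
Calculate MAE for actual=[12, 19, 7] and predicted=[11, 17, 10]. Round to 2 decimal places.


Absolute errors: [1, 2, 3]
Sum of absolute errors = 6
MAE = 6 / 3 = 2.00

2.00


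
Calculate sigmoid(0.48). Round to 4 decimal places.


sigmoid(z) = 1 / (1 + exp(-z))
exp(-(0.48)) = exp(-0.48) = 0.6188
1 + 0.6188 = 1.6188
1 / 1.6188 = 0.6177

0.6177


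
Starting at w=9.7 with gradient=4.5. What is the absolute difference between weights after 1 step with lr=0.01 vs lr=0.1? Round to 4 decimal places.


With lr=0.01: w_new = 9.7 - 0.01 * 4.5 = 9.655
With lr=0.1: w_new = 9.7 - 0.1 * 4.5 = 9.25
Absolute difference = |9.655 - 9.25|
= 0.4050

0.4050


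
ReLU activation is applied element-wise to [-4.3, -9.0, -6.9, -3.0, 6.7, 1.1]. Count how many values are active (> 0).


ReLU(x) = max(0, x) for each element:
ReLU(-4.3) = 0
ReLU(-9.0) = 0
ReLU(-6.9) = 0
ReLU(-3.0) = 0
ReLU(6.7) = 6.7
ReLU(1.1) = 1.1
Active neurons (>0): 2

2


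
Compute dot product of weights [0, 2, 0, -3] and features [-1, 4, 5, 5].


Element-wise products:
0 * -1 = 0
2 * 4 = 8
0 * 5 = 0
-3 * 5 = -15
Sum = 0 + 8 + 0 + -15
= -7

-7


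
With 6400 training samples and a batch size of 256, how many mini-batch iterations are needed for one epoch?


Iterations per epoch = dataset_size / batch_size
= 6400 / 256
= 25

25


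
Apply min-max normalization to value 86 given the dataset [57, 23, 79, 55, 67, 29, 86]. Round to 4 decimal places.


Min = 23, Max = 86
Range = 86 - 23 = 63
Scaled = (x - min) / (max - min)
= (86 - 23) / 63
= 63 / 63
= 1.0000

1.0000


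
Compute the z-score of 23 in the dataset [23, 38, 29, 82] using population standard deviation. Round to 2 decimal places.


Mean = (23 + 38 + 29 + 82) / 4 = 43.0
Variance = sum((x_i - mean)^2) / n = 535.5
Std = sqrt(535.5) = 23.1409
Z = (x - mean) / std
= (23 - 43.0) / 23.1409
= -20.0 / 23.1409
= -0.86

-0.86


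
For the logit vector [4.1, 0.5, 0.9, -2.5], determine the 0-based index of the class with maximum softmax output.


Softmax is a monotonic transformation, so it preserves the argmax.
We need to find the index of the maximum logit.
Index 0: 4.1
Index 1: 0.5
Index 2: 0.9
Index 3: -2.5
Maximum logit = 4.1 at index 0

0


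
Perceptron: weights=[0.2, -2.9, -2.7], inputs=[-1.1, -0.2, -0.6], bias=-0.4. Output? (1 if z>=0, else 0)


z = w . x + b
= 0.2*-1.1 + -2.9*-0.2 + -2.7*-0.6 + -0.4
= -0.22 + 0.58 + 1.62 + -0.4
= 1.98 + -0.4
= 1.58
Since z = 1.58 >= 0, output = 1

1


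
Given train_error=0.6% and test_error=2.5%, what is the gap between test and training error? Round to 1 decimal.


Generalization gap = test_error - train_error
= 2.5 - 0.6
= 1.9%
A small gap suggests good generalization.

1.9


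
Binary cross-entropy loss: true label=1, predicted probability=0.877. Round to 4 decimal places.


For y=1: Loss = -log(p)
= -log(0.877)
= -(-0.1312)
= 0.1312

0.1312


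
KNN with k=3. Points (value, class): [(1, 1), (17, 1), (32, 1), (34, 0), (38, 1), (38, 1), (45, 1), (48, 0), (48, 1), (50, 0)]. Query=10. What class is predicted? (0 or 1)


Distances from query 10:
Point 17 (class 1): distance = 7
Point 1 (class 1): distance = 9
Point 32 (class 1): distance = 22
K=3 nearest neighbors: classes = [1, 1, 1]
Votes for class 1: 3 / 3
Majority vote => class 1

1


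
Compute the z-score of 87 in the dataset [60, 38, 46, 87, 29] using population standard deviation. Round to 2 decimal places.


Mean = (60 + 38 + 46 + 87 + 29) / 5 = 52.0
Variance = sum((x_i - mean)^2) / n = 410.0
Std = sqrt(410.0) = 20.2485
Z = (x - mean) / std
= (87 - 52.0) / 20.2485
= 35.0 / 20.2485
= 1.73

1.73


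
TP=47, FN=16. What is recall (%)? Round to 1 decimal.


Recall = TP / (TP + FN) * 100
= 47 / (47 + 16)
= 47 / 63
= 0.746
= 74.6%

74.6


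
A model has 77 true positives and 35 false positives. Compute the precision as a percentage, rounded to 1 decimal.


Precision = TP / (TP + FP) * 100
= 77 / (77 + 35)
= 77 / 112
= 0.6875
= 68.8%

68.8


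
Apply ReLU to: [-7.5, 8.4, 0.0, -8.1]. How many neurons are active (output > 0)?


ReLU(x) = max(0, x) for each element:
ReLU(-7.5) = 0
ReLU(8.4) = 8.4
ReLU(0.0) = 0
ReLU(-8.1) = 0
Active neurons (>0): 1

1


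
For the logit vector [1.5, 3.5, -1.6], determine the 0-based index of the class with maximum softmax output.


Softmax is a monotonic transformation, so it preserves the argmax.
We need to find the index of the maximum logit.
Index 0: 1.5
Index 1: 3.5
Index 2: -1.6
Maximum logit = 3.5 at index 1

1


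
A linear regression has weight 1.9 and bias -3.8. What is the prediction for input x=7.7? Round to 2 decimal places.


y = 1.9 * 7.7 + (-3.8)
= 14.63 + (-3.8)
= 10.83

10.83


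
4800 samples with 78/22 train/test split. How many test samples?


Train samples = 4800 * 78% = 3744
Test samples = 4800 - 3744
= 1056

1056


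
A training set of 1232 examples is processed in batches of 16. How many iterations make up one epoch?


Iterations per epoch = dataset_size / batch_size
= 1232 / 16
= 77

77


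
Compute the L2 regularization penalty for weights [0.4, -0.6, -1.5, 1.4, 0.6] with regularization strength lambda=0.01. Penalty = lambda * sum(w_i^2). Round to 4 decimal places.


Squaring each weight:
0.4^2 = 0.16
(-0.6)^2 = 0.36
(-1.5)^2 = 2.25
1.4^2 = 1.96
0.6^2 = 0.36
Sum of squares = 5.09
Penalty = 0.01 * 5.09 = 0.0509

0.0509


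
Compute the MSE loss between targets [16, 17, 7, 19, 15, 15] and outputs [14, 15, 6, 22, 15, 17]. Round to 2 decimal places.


Differences: [2, 2, 1, -3, 0, -2]
Squared errors: [4, 4, 1, 9, 0, 4]
Sum of squared errors = 22
MSE = 22 / 6 = 3.67

3.67


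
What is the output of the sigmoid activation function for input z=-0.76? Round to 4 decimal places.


sigmoid(z) = 1 / (1 + exp(-z))
exp(-(-0.76)) = exp(0.76) = 2.1383
1 + 2.1383 = 3.1383
1 / 3.1383 = 0.3186

0.3186


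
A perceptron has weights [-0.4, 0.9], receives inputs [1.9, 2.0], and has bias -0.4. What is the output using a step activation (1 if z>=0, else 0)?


z = w . x + b
= -0.4*1.9 + 0.9*2.0 + -0.4
= -0.76 + 1.8 + -0.4
= 1.04 + -0.4
= 0.64
Since z = 0.64 >= 0, output = 1

1


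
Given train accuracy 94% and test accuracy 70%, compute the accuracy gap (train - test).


Gap = train_accuracy - test_accuracy
= 94 - 70
= 24%
This large gap strongly indicates overfitting.

24


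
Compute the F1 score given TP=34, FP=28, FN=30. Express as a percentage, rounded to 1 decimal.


Precision = TP / (TP + FP) = 34 / 62 = 0.5484
Recall = TP / (TP + FN) = 34 / 64 = 0.5312
F1 = 2 * P * R / (P + R)
= 2 * 0.5484 * 0.5312 / (0.5484 + 0.5312)
= 0.5827 / 1.0796
= 0.5397
As percentage: 54.0%

54.0


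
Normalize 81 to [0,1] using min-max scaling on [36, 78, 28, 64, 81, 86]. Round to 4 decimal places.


Min = 28, Max = 86
Range = 86 - 28 = 58
Scaled = (x - min) / (max - min)
= (81 - 28) / 58
= 53 / 58
= 0.9138

0.9138


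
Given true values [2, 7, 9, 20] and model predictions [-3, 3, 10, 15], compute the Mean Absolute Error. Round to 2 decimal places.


Absolute errors: [5, 4, 1, 5]
Sum of absolute errors = 15
MAE = 15 / 4 = 3.75

3.75


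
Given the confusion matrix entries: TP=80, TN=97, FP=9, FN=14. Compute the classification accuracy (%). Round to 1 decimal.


Accuracy = (TP + TN) / (TP + TN + FP + FN) * 100
= (80 + 97) / (80 + 97 + 9 + 14)
= 177 / 200
= 0.885
= 88.5%

88.5


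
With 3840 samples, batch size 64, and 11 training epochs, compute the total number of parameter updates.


Iterations per epoch = 3840 / 64 = 60
Total updates = iterations_per_epoch * epochs
= 60 * 11
= 660

660


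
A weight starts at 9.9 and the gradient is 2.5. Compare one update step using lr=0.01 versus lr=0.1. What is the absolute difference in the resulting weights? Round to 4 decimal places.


With lr=0.01: w_new = 9.9 - 0.01 * 2.5 = 9.875
With lr=0.1: w_new = 9.9 - 0.1 * 2.5 = 9.65
Absolute difference = |9.875 - 9.65|
= 0.2250

0.2250


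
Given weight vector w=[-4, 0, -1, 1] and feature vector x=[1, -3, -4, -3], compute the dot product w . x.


Element-wise products:
-4 * 1 = -4
0 * -3 = 0
-1 * -4 = 4
1 * -3 = -3
Sum = -4 + 0 + 4 + -3
= -3

-3


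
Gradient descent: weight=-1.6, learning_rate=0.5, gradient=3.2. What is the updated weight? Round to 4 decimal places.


w_new = w_old - lr * gradient
= -1.6 - 0.5 * 3.2
= -1.6 - (1.6)
= -3.2000

-3.2000


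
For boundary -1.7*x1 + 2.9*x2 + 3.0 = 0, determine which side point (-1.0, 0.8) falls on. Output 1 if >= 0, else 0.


Compute -1.7 * -1.0 + 2.9 * 0.8 + 3.0
= 1.7 + 2.32 + 3.0
= 7.02
Since 7.02 >= 0, the point is on the positive side.

1


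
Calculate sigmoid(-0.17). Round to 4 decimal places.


sigmoid(z) = 1 / (1 + exp(-z))
exp(-(-0.17)) = exp(0.17) = 1.1853
1 + 1.1853 = 2.1853
1 / 2.1853 = 0.4576

0.4576


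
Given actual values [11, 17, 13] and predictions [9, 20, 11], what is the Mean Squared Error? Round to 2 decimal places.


Differences: [2, -3, 2]
Squared errors: [4, 9, 4]
Sum of squared errors = 17
MSE = 17 / 3 = 5.67

5.67


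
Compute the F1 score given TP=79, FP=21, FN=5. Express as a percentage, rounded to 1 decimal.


Precision = TP / (TP + FP) = 79 / 100 = 0.79
Recall = TP / (TP + FN) = 79 / 84 = 0.9405
F1 = 2 * P * R / (P + R)
= 2 * 0.79 * 0.9405 / (0.79 + 0.9405)
= 1.486 / 1.7305
= 0.8587
As percentage: 85.9%

85.9


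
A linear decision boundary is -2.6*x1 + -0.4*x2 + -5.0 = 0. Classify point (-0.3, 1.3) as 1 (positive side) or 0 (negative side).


Compute -2.6 * -0.3 + -0.4 * 1.3 + -5.0
= 0.78 + -0.52 + -5.0
= -4.74
Since -4.74 < 0, the point is on the negative side.

0


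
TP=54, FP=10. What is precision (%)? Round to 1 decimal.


Precision = TP / (TP + FP) * 100
= 54 / (54 + 10)
= 54 / 64
= 0.8438
= 84.4%

84.4


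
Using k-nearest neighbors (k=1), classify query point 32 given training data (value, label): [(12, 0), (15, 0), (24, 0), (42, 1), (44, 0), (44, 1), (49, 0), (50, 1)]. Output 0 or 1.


Distances from query 32:
Point 24 (class 0): distance = 8
K=1 nearest neighbors: classes = [0]
Votes for class 1: 0 / 1
Majority vote => class 0

0


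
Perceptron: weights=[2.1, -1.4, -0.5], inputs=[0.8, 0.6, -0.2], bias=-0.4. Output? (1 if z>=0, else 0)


z = w . x + b
= 2.1*0.8 + -1.4*0.6 + -0.5*-0.2 + -0.4
= 1.68 + -0.84 + 0.1 + -0.4
= 0.94 + -0.4
= 0.54
Since z = 0.54 >= 0, output = 1

1


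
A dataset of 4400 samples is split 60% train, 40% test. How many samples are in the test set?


Train samples = 4400 * 60% = 2640
Test samples = 4400 - 2640
= 1760

1760


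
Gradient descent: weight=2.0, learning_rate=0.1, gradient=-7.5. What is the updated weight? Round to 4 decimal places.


w_new = w_old - lr * gradient
= 2.0 - 0.1 * -7.5
= 2.0 - (-0.75)
= 2.7500

2.7500


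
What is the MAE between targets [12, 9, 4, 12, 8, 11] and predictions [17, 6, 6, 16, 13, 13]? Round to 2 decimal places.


Absolute errors: [5, 3, 2, 4, 5, 2]
Sum of absolute errors = 21
MAE = 21 / 6 = 3.50

3.50


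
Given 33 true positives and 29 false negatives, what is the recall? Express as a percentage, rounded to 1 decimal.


Recall = TP / (TP + FN) * 100
= 33 / (33 + 29)
= 33 / 62
= 0.5323
= 53.2%

53.2


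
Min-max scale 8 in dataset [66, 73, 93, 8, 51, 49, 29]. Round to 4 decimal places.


Min = 8, Max = 93
Range = 93 - 8 = 85
Scaled = (x - min) / (max - min)
= (8 - 8) / 85
= 0 / 85
= 0.0000

0.0000


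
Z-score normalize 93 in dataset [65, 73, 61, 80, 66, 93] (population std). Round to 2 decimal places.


Mean = (65 + 73 + 61 + 80 + 66 + 93) / 6 = 73.0
Variance = sum((x_i - mean)^2) / n = 117.6667
Std = sqrt(117.6667) = 10.8474
Z = (x - mean) / std
= (93 - 73.0) / 10.8474
= 20.0 / 10.8474
= 1.84

1.84


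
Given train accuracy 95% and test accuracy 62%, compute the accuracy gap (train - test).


Gap = train_accuracy - test_accuracy
= 95 - 62
= 33%
This large gap strongly indicates overfitting.

33


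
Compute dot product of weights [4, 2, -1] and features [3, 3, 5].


Element-wise products:
4 * 3 = 12
2 * 3 = 6
-1 * 5 = -5
Sum = 12 + 6 + -5
= 13

13


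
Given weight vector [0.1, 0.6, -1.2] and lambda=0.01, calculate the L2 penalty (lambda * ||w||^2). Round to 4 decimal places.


Squaring each weight:
0.1^2 = 0.01
0.6^2 = 0.36
(-1.2)^2 = 1.44
Sum of squares = 1.81
Penalty = 0.01 * 1.81 = 0.0181

0.0181


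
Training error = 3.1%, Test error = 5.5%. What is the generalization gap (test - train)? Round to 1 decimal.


Generalization gap = test_error - train_error
= 5.5 - 3.1
= 2.4%
A moderate gap.

2.4


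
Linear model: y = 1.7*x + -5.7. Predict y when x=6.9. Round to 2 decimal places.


y = 1.7 * 6.9 + (-5.7)
= 11.73 + (-5.7)
= 6.03

6.03


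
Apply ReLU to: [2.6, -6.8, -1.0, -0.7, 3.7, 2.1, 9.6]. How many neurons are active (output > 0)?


ReLU(x) = max(0, x) for each element:
ReLU(2.6) = 2.6
ReLU(-6.8) = 0
ReLU(-1.0) = 0
ReLU(-0.7) = 0
ReLU(3.7) = 3.7
ReLU(2.1) = 2.1
ReLU(9.6) = 9.6
Active neurons (>0): 4

4


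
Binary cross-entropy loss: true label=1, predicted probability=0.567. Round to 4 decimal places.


For y=1: Loss = -log(p)
= -log(0.567)
= -(-0.5674)
= 0.5674

0.5674


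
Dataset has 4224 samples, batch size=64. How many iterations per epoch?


Iterations per epoch = dataset_size / batch_size
= 4224 / 64
= 66

66


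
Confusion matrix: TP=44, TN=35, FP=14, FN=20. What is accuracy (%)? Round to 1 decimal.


Accuracy = (TP + TN) / (TP + TN + FP + FN) * 100
= (44 + 35) / (44 + 35 + 14 + 20)
= 79 / 113
= 0.6991
= 69.9%

69.9


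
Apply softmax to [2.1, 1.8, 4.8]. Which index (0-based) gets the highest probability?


Softmax is a monotonic transformation, so it preserves the argmax.
We need to find the index of the maximum logit.
Index 0: 2.1
Index 1: 1.8
Index 2: 4.8
Maximum logit = 4.8 at index 2

2


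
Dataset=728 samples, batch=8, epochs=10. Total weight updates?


Iterations per epoch = 728 / 8 = 91
Total updates = iterations_per_epoch * epochs
= 91 * 10
= 910

910


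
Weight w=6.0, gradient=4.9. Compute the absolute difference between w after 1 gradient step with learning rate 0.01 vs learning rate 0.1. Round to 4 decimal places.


With lr=0.01: w_new = 6.0 - 0.01 * 4.9 = 5.951
With lr=0.1: w_new = 6.0 - 0.1 * 4.9 = 5.51
Absolute difference = |5.951 - 5.51|
= 0.4410

0.4410


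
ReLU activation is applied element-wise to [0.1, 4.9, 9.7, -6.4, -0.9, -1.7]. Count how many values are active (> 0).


ReLU(x) = max(0, x) for each element:
ReLU(0.1) = 0.1
ReLU(4.9) = 4.9
ReLU(9.7) = 9.7
ReLU(-6.4) = 0
ReLU(-0.9) = 0
ReLU(-1.7) = 0
Active neurons (>0): 3

3


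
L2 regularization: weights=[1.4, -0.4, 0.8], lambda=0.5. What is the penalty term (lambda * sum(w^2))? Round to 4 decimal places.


Squaring each weight:
1.4^2 = 1.96
(-0.4)^2 = 0.16
0.8^2 = 0.64
Sum of squares = 2.76
Penalty = 0.5 * 2.76 = 1.3800

1.3800


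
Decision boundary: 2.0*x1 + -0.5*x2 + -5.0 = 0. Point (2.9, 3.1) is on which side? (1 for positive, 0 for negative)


Compute 2.0 * 2.9 + -0.5 * 3.1 + -5.0
= 5.8 + -1.55 + -5.0
= -0.75
Since -0.75 < 0, the point is on the negative side.

0


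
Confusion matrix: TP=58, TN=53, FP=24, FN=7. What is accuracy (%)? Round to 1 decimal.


Accuracy = (TP + TN) / (TP + TN + FP + FN) * 100
= (58 + 53) / (58 + 53 + 24 + 7)
= 111 / 142
= 0.7817
= 78.2%

78.2


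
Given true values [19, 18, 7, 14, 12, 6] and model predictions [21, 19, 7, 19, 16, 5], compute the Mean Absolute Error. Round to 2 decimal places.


Absolute errors: [2, 1, 0, 5, 4, 1]
Sum of absolute errors = 13
MAE = 13 / 6 = 2.17

2.17


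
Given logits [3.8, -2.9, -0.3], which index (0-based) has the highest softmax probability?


Softmax is a monotonic transformation, so it preserves the argmax.
We need to find the index of the maximum logit.
Index 0: 3.8
Index 1: -2.9
Index 2: -0.3
Maximum logit = 3.8 at index 0

0


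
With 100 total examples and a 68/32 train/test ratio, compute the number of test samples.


Train samples = 100 * 68% = 68
Test samples = 100 - 68
= 32

32


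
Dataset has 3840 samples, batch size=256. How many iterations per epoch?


Iterations per epoch = dataset_size / batch_size
= 3840 / 256
= 15

15


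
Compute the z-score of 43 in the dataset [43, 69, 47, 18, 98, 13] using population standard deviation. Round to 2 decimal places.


Mean = (43 + 69 + 47 + 18 + 98 + 13) / 6 = 48.0
Variance = sum((x_i - mean)^2) / n = 848.6667
Std = sqrt(848.6667) = 29.1319
Z = (x - mean) / std
= (43 - 48.0) / 29.1319
= -5.0 / 29.1319
= -0.17

-0.17


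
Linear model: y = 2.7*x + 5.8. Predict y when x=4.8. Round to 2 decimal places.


y = 2.7 * 4.8 + (5.8)
= 12.96 + (5.8)
= 18.76

18.76


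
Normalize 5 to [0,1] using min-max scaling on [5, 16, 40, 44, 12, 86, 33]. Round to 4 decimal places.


Min = 5, Max = 86
Range = 86 - 5 = 81
Scaled = (x - min) / (max - min)
= (5 - 5) / 81
= 0 / 81
= 0.0000

0.0000


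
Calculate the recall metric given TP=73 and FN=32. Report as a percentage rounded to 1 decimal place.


Recall = TP / (TP + FN) * 100
= 73 / (73 + 32)
= 73 / 105
= 0.6952
= 69.5%

69.5


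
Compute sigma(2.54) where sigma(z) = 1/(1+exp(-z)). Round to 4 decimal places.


sigmoid(z) = 1 / (1 + exp(-z))
exp(-(2.54)) = exp(-2.54) = 0.0789
1 + 0.0789 = 1.0789
1 / 1.0789 = 0.9269

0.9269


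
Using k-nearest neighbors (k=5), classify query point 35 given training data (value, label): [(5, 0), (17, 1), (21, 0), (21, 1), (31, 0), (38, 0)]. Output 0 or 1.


Distances from query 35:
Point 38 (class 0): distance = 3
Point 31 (class 0): distance = 4
Point 21 (class 0): distance = 14
Point 21 (class 1): distance = 14
Point 17 (class 1): distance = 18
K=5 nearest neighbors: classes = [0, 0, 0, 1, 1]
Votes for class 1: 2 / 5
Majority vote => class 0

0
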